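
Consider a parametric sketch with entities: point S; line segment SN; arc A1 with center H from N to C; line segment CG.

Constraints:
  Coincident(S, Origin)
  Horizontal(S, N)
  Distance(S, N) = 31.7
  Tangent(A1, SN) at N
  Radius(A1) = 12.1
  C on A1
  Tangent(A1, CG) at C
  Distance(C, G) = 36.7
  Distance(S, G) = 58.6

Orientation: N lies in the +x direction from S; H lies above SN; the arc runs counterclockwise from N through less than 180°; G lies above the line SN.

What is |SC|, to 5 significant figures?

46.030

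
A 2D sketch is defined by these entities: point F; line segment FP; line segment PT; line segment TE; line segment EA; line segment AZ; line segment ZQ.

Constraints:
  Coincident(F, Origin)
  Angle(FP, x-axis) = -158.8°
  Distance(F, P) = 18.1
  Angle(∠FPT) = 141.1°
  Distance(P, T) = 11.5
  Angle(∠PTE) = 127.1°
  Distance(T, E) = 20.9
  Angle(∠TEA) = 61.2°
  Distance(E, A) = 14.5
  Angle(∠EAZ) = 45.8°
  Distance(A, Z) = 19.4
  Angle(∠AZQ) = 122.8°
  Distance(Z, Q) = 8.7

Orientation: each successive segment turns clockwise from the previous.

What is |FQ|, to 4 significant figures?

44.60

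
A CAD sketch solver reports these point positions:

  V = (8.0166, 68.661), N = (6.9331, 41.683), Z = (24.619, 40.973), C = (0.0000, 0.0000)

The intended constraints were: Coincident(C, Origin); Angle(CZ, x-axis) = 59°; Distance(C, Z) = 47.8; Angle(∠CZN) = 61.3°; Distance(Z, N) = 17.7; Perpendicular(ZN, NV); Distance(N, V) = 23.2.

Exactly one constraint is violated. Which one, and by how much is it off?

Distance(N, V) = 23.2 — off by 3.80.

C = (0.00, 0.00) ✓; CZ at 59.00° ✓; |CZ| = 47.80 ✓; ∠CZN = 61.30° ✓; |ZN| = 17.70 ✓; ∠(ZN, NV) = 90.00° ✓; |NV| = 27.00 ✗.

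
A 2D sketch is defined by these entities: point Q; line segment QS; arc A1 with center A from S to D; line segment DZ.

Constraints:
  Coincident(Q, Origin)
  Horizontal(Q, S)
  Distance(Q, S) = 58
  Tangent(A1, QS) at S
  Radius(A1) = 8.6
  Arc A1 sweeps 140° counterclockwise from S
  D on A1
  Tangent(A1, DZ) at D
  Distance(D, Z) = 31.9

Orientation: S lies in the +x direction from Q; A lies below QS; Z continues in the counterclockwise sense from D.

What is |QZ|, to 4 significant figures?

84.79

Q is at the origin; Q and S share the same y with |QS| = 58.0 and S on the +x side, so S = (58.00, 0.000). The tangent condition forces AS to be normal to QS, so A = S + (0, -8.6) = (58.00, -8.600). On A1, S sits at bearing 90° from A; a 140° counterclockwise sweep puts D at bearing 230°, so D = A + 8.6·(cos 230°, sin 230°) = (52.47, -15.19). A1 meets DZ tangentially, so AD is at right angles to DZ, so DZ runs along (−sin 230°, cos 230°); with |DZ| = 31.9, Z = (76.91, -35.69). Then |QZ| = |Z − Q| = 84.79.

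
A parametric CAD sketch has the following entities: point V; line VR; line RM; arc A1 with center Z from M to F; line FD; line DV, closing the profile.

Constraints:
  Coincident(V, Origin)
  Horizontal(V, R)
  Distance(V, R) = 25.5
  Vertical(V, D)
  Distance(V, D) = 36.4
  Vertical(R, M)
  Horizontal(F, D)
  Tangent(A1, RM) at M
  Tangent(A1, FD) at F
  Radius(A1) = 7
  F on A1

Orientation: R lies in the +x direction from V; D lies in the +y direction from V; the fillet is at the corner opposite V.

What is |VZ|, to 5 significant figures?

34.736

V is at the origin; V and R share the same y with |VR| = 25.5 and R on the +x side, so R = (25.500, 0.0000). VD is vertical with |VD| = 36.4 and D on the +y side, so D = (0.0000, 36.400). The virtual corner opposite V is at (25.500, 36.400). The tangent condition forces ZM to be normal to RM and A1 meets FD tangentially, so ZF is at right angles to FD, with radius 7.0, so the center Z sits 7.0 in from both sides at Z = (18.500, 29.400). Then |VZ| = |Z − V| = 34.736.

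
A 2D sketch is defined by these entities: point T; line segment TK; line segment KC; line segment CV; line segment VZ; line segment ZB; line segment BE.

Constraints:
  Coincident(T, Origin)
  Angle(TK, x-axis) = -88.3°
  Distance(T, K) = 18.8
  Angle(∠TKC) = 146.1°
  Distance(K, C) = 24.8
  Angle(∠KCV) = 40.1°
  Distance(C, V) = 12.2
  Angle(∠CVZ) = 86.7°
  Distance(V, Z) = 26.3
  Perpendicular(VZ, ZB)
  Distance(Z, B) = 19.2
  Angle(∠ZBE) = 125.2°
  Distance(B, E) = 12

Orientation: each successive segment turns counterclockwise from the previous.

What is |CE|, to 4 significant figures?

21.06

T is at the origin; TK runs at -88.3° with length 18.8, so K = (0.5577, -18.79). ∠TKC = 146.1° gives KC at -54.40° from the x-axis; with |KC| = 24.8, C = (14.99, -38.96). ∠KCV = 40.1° gives CV at 85.50° from the x-axis; with |CV| = 12.2, V = (15.95, -26.79). ∠CVZ = 86.7° gives VZ at 178.8° from the x-axis; with |VZ| = 26.3, Z = (-10.34, -26.24). VZ ⟂ ZB, so ZB runs at -91.20°; with |ZB| = 19.2, B = (-10.74, -45.44). ∠ZBE = 125.2° gives BE at -36.40° from the x-axis; with |BE| = 12.0, E = (-1.086, -52.56). Then |CE| = |E − C| = 21.06.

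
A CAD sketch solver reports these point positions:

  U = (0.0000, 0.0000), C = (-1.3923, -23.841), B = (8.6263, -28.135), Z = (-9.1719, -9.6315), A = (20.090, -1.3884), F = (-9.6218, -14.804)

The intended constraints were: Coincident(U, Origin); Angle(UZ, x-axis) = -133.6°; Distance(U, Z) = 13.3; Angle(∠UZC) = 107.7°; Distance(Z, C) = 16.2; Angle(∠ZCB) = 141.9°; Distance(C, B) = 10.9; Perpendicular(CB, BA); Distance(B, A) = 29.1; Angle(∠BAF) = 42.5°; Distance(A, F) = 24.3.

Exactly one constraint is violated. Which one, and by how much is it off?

Distance(A, F) = 24.3 — off by 8.30.

U = (0.00, 0.00) ✓; UZ at -133.6° ✓; |UZ| = 13.30 ✓; ∠UZC = 107.7° ✓; |ZC| = 16.20 ✓; ∠ZCB = 141.9° ✓; |CB| = 10.90 ✓; ∠(CB, BA) = 90.00° ✓; |BA| = 29.10 ✓; ∠BAF = 42.50° ✓; |AF| = 32.60 ✗.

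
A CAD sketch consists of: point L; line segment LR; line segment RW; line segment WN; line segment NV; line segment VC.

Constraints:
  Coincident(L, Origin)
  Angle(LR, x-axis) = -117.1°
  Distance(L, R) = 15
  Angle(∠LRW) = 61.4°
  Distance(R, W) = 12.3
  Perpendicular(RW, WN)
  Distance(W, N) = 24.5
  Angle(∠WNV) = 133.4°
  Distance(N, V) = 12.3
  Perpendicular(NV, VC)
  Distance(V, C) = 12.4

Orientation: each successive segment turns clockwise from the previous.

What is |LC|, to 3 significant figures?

16.4

L is at the origin; LR runs at -117.1° with length 15.0, so R = (-6.83, -13.4). ∠LRW = 61.4° gives RW at 124° from the x-axis; with |RW| = 12.3, W = (-13.8, -3.19). RW ⟂ WN, so WN runs at 34.3°; with |WN| = 24.5, N = (6.47, 10.6). ∠WNV = 133.4° gives NV at -12.3° from the x-axis; with |NV| = 12.3, V = (18.5, 7.99). NV is perpendicular to VC, so VC runs at -102°; with |VC| = 12.4, C = (15.9, -4.12). Then |LC| = |C − L| = 16.4.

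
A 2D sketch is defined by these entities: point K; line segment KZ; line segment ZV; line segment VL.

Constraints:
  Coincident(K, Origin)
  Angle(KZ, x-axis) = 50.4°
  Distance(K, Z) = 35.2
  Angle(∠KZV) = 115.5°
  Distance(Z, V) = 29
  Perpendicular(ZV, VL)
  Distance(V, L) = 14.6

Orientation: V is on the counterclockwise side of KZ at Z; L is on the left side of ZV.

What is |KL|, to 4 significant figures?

47.38

K is at the origin; KZ runs at 50.4° with length 35.2, so Z = 35.2·(cos 50.4°, sin 50.4°) = (22.44, 27.12). ∠KZV = 115.5°, so ZV runs at 50.4° + (180° − 115.5°) = 114.9° from the x-axis; with |ZV| = 29.0, V = Z + 29.0·(cos 114.9°, sin 114.9°) = (10.23, 53.43). ZV ⟂ VL; with |VL| = 14.6 on the left of ZV, L = V + 14.6·(-0.9070, -0.4210) = (-3.016, 47.28). Then |KL| = |L − K| = 47.38.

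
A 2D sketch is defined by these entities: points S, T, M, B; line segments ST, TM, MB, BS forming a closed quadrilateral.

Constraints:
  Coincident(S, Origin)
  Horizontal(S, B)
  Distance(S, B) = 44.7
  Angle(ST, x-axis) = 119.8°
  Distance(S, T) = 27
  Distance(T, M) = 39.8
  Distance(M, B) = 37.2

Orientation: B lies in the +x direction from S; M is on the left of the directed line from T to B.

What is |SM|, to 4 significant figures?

40.79

Checks: |TM| = 39.80 ✓; |MB| = 37.20 ✓.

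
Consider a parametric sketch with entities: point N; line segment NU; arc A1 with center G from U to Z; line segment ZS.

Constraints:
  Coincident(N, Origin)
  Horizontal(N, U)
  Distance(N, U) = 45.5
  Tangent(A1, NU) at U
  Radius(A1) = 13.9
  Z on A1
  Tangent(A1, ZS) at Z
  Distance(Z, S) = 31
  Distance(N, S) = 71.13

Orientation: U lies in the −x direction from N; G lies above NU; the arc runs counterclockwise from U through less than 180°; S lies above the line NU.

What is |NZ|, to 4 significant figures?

41.13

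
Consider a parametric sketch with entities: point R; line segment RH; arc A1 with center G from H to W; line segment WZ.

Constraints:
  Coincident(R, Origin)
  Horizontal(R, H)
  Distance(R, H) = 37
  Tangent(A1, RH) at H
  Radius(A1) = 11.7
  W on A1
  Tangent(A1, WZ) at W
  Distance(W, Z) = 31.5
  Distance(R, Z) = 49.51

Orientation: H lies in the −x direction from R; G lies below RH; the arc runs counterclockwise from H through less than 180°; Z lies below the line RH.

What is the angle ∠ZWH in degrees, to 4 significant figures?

114.0°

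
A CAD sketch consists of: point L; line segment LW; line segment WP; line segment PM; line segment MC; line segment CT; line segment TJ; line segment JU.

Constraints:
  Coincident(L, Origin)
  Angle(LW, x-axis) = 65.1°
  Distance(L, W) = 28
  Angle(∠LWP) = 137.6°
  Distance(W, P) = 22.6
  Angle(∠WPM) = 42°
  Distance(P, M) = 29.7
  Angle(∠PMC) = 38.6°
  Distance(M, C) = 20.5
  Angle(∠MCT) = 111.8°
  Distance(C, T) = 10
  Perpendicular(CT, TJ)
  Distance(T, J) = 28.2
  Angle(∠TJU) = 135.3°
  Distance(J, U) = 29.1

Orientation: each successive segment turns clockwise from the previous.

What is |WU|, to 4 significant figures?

49.81

The perpendicularity gives TJ at right angles to CT, so TJ runs at -54.90°; with |TJ| = 28.2, J = (39.63, 9.896). ∠TJU = 135.3° gives JU at -99.60° from the x-axis; with |JU| = 29.1, U = (34.77, -18.80). Then |WU| = |U − W| = 49.81.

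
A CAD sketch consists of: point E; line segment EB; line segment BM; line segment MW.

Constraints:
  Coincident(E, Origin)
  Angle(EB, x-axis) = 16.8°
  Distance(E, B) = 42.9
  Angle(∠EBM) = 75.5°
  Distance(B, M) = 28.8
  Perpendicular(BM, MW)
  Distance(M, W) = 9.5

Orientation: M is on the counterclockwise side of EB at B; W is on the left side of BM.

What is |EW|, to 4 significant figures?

36.77

∠EBM = 75.5°, so BM runs at 16.8° + (180° − 75.5°) = 121.3° from the x-axis; with |BM| = 28.8, M = B + 28.8·(cos 121.3°, sin 121.3°) = (26.11, 37.01). BM is perpendicular to MW; with |MW| = 9.5 on the left of BM, W = M + 9.5·(-0.8545, -0.5195) = (17.99, 32.07). Then |EW| = |W − E| = 36.77.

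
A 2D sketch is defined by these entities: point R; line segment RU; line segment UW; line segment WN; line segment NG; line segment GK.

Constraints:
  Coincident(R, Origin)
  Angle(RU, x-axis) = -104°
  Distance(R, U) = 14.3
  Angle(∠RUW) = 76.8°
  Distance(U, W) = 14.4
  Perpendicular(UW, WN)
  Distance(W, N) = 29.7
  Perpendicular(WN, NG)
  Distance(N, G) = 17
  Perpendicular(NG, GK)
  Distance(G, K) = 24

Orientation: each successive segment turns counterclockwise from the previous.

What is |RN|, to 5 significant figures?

19.311

R is at the origin; RU runs at -104.0° with length 14.3, so U = (-3.4595, -13.875). ∠RUW = 76.8° gives UW at -0.80000° from the x-axis; with |UW| = 14.4, W = (10.939, -14.076). UW ⟂ WN, so WN runs at 89.200°; with |WN| = 29.7, N = (11.354, 15.621). Then |RN| = |N − R| = 19.311.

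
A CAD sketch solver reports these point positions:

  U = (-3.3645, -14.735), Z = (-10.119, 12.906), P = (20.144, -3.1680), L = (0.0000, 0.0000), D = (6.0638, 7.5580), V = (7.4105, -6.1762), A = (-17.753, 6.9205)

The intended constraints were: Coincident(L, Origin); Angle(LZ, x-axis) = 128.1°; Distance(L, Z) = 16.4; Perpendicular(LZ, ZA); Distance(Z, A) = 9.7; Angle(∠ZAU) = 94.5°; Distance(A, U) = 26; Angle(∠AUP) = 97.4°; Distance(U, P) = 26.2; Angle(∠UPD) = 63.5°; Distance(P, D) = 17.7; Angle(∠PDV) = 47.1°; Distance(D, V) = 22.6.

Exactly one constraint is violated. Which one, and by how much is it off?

Distance(D, V) = 22.6 — off by 8.80.

L = (0.00, 0.00) ✓; LZ at 128.1° ✓; |LZ| = 16.40 ✓; ∠(LZ, ZA) = 90.00° ✓; |ZA| = 9.701 ✓; ∠ZAU = 94.50° ✓; |AU| = 26.00 ✓; ∠AUP = 97.40° ✓; |UP| = 26.20 ✓; ∠UPD = 63.50° ✓; |PD| = 17.70 ✓; ∠PDV = 47.10° ✓; |DV| = 13.80 ✗.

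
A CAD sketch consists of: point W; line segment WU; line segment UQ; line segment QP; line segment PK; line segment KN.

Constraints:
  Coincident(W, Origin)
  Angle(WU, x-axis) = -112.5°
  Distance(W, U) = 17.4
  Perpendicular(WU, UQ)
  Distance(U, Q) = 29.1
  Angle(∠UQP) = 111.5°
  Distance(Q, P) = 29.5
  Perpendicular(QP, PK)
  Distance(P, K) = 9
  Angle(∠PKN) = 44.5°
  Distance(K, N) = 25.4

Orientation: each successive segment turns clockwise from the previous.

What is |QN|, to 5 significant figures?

14.830

W is at the origin; WU runs at -112.5° with length 17.4, so U = (-6.6587, -16.076). The perpendicularity gives UQ at right angles to WU, so UQ runs at 157.50°; with |UQ| = 29.1, Q = (-33.544, -4.9394). ∠UQP = 111.5° gives QP at 89.000° from the x-axis; with |QP| = 29.5, P = (-33.029, 24.556). The perpendicularity gives PK at right angles to QP, so PK runs at -1.0000°; with |PK| = 9.0, K = (-24.030, 24.399). ∠PKN = 44.5° gives KN at -136.50° from the x-axis; with |KN| = 25.4, N = (-42.455, 6.9148). Then |QN| = |N − Q| = 14.830.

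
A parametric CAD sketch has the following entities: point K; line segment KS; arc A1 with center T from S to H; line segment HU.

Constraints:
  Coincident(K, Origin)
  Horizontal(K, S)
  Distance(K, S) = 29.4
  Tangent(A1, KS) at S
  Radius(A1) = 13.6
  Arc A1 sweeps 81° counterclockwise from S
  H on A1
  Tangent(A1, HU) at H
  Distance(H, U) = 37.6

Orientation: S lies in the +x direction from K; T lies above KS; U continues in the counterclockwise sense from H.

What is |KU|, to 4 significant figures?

68.82

K is at the origin; K and S share the same y with |KS| = 29.4 and S on the +x side, so S = (29.40, 0.000). The tangent condition forces TS to be normal to KS, so T = S + (0, 13.6) = (29.40, 13.60). On A1, S sits at bearing -90° from T; an 81° counterclockwise sweep puts H at bearing -9°, so H = T + 13.6·(cos -9°, sin -9°) = (42.83, 11.47). The tangent condition forces TH to be normal to HU, so HU runs along (−sin -9°, cos -9°); with |HU| = 37.6, U = (48.71, 48.61). Then |KU| = |U − K| = 68.82.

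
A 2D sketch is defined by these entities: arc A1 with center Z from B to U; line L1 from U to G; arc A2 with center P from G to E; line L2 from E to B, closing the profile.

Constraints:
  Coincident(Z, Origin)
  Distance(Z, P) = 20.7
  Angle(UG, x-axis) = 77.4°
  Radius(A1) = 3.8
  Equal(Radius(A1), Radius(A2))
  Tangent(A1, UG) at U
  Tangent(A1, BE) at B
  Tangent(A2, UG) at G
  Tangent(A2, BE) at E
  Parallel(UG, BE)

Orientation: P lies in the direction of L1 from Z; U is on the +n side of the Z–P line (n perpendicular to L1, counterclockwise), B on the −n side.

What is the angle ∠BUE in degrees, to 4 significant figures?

69.84°

The slot axis is L1's direction at 77.4°, so u = (cos 77.4°, sin 77.4°) = (0.2181, 0.9759) and n = (−sin 77.4°, cos 77.4°) = (-0.9759, 0.2181). Z is at the origin and P lies 20.7 along u from Z, so P = 20.7·u = (4.516, 20.20). Tangency of A1 to both parallel lines with radius 3.8 puts U and B at Z ± 3.8·n: U = (-3.708, 0.8289), B = (3.708, -0.8289). Equal radii place G and E the same way about P: G = P + 3.8·n = (0.8071, 21.03), E = P − 3.8·n = (8.224, 19.37). Then cos ∠BUE = UB·UE / (|UB||UE|), giving 69.84°.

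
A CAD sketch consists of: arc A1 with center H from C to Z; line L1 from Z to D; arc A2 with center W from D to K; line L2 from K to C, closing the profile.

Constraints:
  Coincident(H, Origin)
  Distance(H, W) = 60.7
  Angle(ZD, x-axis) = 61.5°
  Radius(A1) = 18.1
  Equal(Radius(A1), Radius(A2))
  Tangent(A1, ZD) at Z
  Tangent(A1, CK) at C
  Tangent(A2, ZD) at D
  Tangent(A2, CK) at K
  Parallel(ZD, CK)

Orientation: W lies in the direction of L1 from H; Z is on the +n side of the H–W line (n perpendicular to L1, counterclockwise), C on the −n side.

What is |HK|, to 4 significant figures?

63.34

Tangency of A1 to both parallel lines with radius 18.1 puts Z and C at H ± 18.1·n: Z = (-15.91, 8.637), C = (15.91, -8.637). Equal radii place D and K the same way about W: D = W + 18.1·n = (13.06, 61.98), K = W − 18.1·n = (44.87, 44.71). Then |HK| = |K − H| = 63.34.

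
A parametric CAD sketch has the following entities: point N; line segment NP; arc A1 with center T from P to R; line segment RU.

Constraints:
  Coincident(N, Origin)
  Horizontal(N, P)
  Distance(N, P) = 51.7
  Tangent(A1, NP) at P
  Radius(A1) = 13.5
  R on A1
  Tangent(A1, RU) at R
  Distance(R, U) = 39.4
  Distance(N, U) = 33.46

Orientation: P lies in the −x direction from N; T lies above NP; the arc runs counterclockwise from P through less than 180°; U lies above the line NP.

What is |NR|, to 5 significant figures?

42.640

Checks: |TP| = 13.50 ✓; |TR| = 13.50 ✓; ∠(TR, RU) = 90.00° ✓; |RU| = 39.40 ✓; |NU| = 33.46 ✓.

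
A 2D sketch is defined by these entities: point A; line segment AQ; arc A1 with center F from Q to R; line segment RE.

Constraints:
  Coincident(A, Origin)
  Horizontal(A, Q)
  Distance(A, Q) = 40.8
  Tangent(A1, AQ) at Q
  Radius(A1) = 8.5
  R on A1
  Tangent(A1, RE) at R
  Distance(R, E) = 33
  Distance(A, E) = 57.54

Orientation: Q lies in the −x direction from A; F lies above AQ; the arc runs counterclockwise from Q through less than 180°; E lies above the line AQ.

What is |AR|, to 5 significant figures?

34.000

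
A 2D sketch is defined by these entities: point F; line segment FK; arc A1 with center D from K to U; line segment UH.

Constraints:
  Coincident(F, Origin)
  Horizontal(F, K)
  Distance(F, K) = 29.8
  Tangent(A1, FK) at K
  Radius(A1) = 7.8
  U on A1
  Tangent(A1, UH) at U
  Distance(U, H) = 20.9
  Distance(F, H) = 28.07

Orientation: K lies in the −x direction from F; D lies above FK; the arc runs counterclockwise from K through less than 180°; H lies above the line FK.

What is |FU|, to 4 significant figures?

23.11

F is at the origin; FK is horizontal with |FK| = 29.8 and K on the −x side, so K = (-29.80, 0.000). Since A1 is tangent to FK there, DK ⟂ FK, so D = K + (0, 7.8) = (-29.80, 7.800). Since DU ⟂ UH (tangency), |DH| = √(7.8² + 20.9²) = 22.31 regardless of where U sits on A1. So H lies on both circle(F, 28.07) and circle(D, 22.31); the above-FK intersection is H = (-14.50, 24.03). U is the foot of the tangent from H: U = (-22.61, 4.773).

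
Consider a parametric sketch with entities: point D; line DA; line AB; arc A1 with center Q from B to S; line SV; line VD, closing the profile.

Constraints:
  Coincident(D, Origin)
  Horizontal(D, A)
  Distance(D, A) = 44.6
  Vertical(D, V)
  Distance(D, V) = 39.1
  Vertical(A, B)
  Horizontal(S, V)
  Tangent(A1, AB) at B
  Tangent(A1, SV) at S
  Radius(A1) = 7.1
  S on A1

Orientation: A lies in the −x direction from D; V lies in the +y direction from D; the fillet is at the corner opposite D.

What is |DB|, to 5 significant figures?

54.892

D is at the origin; D and A share the same y with |DA| = 44.6 and A on the −x side, so A = (-44.600, 0.0000). DV is vertical with |DV| = 39.1 and V on the +y side, so V = (0.0000, 39.100). The virtual corner opposite D is at (-44.600, 39.100). Since A1 is tangent to AB there, QB ⟂ AB and the tangent condition forces QS to be normal to SV, with radius 7.1, so the center Q sits 7.1 in from both sides at Q = (-37.500, 32.000). That places the tangent points at B = (-44.600, 32.000) on AB and S = (-37.500, 39.100) on SV. Then |DB| = |B − D| = 54.892.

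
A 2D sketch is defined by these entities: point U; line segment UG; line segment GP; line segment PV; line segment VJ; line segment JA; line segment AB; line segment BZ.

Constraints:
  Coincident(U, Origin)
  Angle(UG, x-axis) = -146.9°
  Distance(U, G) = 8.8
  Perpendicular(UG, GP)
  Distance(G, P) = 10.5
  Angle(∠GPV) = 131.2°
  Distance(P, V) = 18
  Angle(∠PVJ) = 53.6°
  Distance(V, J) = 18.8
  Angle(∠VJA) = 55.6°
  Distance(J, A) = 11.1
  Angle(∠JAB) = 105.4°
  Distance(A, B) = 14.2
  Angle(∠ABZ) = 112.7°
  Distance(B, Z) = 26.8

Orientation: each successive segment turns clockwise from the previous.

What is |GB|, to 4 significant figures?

24.56

∠VJA = 55.6° gives JA at -176.5° from the x-axis; with |JA| = 11.1, A = (-7.766, 5.806). ∠JAB = 105.4° gives AB at 108.9° from the x-axis; with |AB| = 14.2, B = (-12.37, 19.24). Then |GB| = |B − G| = 24.56.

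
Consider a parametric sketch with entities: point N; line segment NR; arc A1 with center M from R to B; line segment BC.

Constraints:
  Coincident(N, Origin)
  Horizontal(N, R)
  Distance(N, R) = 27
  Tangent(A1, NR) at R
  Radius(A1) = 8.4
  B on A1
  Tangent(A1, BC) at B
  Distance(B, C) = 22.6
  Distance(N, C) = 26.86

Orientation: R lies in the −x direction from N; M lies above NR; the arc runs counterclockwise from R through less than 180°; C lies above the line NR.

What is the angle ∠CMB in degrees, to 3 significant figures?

69.6°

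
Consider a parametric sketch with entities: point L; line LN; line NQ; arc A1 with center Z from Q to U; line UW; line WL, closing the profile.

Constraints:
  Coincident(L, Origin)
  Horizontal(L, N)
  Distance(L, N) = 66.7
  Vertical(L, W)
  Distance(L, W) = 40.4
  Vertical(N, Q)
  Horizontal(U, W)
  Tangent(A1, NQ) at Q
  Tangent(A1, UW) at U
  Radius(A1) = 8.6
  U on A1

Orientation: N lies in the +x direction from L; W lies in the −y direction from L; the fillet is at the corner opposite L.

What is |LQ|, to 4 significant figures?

73.89

L is at the origin; L and N share the same y with |LN| = 66.7 and N on the +x side, so N = (66.70, 0.000). L and W share the same x with |LW| = 40.4 and W on the −y side, so W = (0.000, -40.40). The virtual corner opposite L is at (66.70, -40.40). The tangent condition forces ZQ to be normal to NQ and since A1 is tangent to UW there, ZU ⟂ UW, with radius 8.6, so the center Z sits 8.6 in from both sides at Z = (58.10, -31.80). That places the tangent points at Q = (66.70, -31.80) on NQ and U = (58.10, -40.40) on UW. Then |LQ| = |Q − L| = 73.89.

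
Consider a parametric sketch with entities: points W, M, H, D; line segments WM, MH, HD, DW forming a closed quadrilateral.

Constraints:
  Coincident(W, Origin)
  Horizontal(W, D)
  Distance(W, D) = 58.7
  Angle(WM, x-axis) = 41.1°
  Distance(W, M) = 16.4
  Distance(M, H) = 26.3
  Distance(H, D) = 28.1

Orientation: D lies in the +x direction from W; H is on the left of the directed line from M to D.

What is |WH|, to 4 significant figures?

41.81

W is at the origin; WD is horizontal with |WD| = 58.7 and D in +x, so D = (58.7, 0). WM runs at 41.1° with |WM| = 16.4, so M = (12.36, 10.78). H is determined by |MH| = 26.3 and |HD| = 28.1 together: it lies at the intersection of circle(M, 26.3) and circle(D, 28.1). With |MD| = 47.58, the foot of the radical line on MD is 22.76 from M and the perpendicular offset is √(26.3² − 22.76²) = 13.18. Taking the left-of-MD solution: H = (37.51, 18.46).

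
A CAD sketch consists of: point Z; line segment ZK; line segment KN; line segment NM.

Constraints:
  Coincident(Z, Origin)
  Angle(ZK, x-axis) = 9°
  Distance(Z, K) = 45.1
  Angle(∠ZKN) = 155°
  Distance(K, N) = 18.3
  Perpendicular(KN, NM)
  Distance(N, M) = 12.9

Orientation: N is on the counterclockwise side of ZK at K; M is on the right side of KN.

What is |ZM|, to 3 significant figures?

67.3

Z is at the origin; ZK runs at 9.0° with length 45.1, so K = 45.1·(cos 9.0°, sin 9.0°) = (44.5, 7.06). ∠ZKN = 155.0°, so KN runs at 9.0° + (180° − 155.0°) = 34.0° from the x-axis; with |KN| = 18.3, N = K + 18.3·(cos 34.0°, sin 34.0°) = (59.7, 17.3). KN is perpendicular to NM; with |NM| = 12.9 on the right of KN, M = N + 12.9·(0.559, -0.829) = (66.9, 6.59). Then |ZM| = |M − Z| = 67.3.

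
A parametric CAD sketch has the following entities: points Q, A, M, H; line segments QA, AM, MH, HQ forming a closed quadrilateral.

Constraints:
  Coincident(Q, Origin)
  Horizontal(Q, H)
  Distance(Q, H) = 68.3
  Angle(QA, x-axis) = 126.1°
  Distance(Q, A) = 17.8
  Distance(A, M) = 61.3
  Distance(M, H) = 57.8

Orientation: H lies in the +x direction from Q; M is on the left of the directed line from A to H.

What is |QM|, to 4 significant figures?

63.67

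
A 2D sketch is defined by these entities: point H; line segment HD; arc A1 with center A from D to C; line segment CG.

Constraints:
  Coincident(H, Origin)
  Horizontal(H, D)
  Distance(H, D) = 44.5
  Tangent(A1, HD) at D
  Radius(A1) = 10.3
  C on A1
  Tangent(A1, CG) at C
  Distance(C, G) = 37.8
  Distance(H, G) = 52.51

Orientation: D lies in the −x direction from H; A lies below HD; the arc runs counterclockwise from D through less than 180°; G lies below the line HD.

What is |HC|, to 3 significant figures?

54.9

Checks: H = (0.00, 0.00) ✓; |AC| = 10.30 ✓; ∠(AC, CG) = 90.00° ✓; |CG| = 37.80 ✓; |HG| = 52.51 ✓.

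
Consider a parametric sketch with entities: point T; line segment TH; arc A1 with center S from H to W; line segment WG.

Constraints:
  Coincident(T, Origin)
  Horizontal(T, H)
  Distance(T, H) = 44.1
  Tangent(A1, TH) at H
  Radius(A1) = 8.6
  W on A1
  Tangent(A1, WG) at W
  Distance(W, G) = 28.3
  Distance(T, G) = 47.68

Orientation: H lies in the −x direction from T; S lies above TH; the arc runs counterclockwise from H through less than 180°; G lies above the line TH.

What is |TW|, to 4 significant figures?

36.35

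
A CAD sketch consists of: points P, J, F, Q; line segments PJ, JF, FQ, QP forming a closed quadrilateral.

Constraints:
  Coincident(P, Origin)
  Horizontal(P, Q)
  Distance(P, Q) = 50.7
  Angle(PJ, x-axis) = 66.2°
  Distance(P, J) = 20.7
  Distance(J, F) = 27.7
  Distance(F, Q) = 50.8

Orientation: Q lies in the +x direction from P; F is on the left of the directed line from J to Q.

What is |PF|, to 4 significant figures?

48.29

P is at the origin; PQ is horizontal with |PQ| = 50.7 and Q in +x, so Q = (50.7, 0). PJ runs at 66.2° with |PJ| = 20.7, so J = (8.353, 18.94). F is determined by |JF| = 27.7 and |FQ| = 50.8 together: it lies at the intersection of circle(J, 27.7) and circle(Q, 50.8). With |JQ| = 46.39, the foot of the radical line on JQ is 3.650 from J and the perpendicular offset is √(27.7² − 3.650²) = 27.46. Taking the left-of-JQ solution: F = (22.90, 42.52).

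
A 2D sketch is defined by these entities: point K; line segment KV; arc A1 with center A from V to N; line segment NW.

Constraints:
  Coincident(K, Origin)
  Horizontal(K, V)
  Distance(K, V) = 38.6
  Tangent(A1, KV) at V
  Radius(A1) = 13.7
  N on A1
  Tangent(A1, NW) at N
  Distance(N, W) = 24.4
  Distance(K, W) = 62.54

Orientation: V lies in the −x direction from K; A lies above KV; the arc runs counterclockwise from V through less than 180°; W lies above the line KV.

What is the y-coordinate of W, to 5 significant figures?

40.043

Checks: |AN| = 13.70 ✓; ∠(AN, NW) = 90.00° ✓; |NW| = 24.40 ✓; |KW| = 62.54 ✓.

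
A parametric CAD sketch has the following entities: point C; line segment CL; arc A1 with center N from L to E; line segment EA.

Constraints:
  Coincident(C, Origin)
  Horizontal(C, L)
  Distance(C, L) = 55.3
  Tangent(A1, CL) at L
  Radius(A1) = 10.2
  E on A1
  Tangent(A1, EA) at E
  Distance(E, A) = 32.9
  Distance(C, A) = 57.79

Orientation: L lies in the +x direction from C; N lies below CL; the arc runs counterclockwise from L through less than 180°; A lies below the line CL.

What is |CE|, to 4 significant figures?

46.04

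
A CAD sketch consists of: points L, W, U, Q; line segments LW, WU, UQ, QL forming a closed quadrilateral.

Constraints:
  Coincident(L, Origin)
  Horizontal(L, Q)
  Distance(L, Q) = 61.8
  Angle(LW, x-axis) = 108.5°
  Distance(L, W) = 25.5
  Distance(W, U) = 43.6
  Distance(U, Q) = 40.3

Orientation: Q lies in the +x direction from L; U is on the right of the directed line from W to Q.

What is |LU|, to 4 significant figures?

23.30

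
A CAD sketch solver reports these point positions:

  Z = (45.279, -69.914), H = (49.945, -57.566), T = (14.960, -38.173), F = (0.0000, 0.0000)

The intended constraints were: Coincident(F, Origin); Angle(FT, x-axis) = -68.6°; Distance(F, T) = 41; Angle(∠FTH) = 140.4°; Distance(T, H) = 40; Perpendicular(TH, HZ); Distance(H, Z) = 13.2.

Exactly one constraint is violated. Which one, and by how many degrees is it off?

Perpendicular(TH, HZ) — off by 8.30°.

F = (0.00, 0.00) ✓; FT at -68.60° ✓; |FT| = 41.00 ✓; ∠FTH = 140.4° ✓; |TH| = 40.00 ✓; ∠(TH, HZ) = 81.70° ✗; |HZ| = 13.20 ✓.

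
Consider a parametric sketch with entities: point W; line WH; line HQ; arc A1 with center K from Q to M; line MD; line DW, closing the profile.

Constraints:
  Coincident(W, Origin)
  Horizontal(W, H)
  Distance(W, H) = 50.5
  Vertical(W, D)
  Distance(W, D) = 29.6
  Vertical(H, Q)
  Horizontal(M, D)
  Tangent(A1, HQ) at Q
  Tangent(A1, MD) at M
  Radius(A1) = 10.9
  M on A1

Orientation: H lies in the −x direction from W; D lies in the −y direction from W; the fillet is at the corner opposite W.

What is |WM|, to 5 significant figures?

49.440

The virtual corner opposite W is at (-50.500, -29.600). Since A1 is tangent to HQ there, KQ ⟂ HQ and since A1 is tangent to MD there, KM ⟂ MD, with radius 10.9, so the center K sits 10.9 in from both sides at K = (-39.600, -18.700). That places the tangent points at Q = (-50.500, -18.700) on HQ and M = (-39.600, -29.600) on MD. Then |WM| = |M − W| = 49.440.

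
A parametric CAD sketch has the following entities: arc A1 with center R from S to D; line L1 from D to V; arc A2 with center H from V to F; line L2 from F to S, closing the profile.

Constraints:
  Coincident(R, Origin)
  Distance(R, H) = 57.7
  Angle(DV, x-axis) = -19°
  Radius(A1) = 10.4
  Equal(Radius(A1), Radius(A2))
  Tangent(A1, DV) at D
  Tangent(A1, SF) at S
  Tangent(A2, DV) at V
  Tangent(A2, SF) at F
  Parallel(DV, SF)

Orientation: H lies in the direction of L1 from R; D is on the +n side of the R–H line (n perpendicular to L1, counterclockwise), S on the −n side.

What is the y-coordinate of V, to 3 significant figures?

-8.95

The slot axis is L1's direction at -19.0°, so u = (cos -19.0°, sin -19.0°) = (0.946, -0.326) and n = (−sin -19.0°, cos -19.0°) = (0.326, 0.946). R is at the origin and H lies 57.7 along u from R, so H = 57.7·u = (54.6, -18.8). Tangency of A1 to both parallel lines with radius 10.4 puts D and S at R ± 10.4·n: D = (3.39, 9.83), S = (-3.39, -9.83). Equal radii place V and F the same way about H: V = H + 10.4·n = (57.9, -8.95), F = H − 10.4·n = (51.2, -28.6). So V.y = -8.95.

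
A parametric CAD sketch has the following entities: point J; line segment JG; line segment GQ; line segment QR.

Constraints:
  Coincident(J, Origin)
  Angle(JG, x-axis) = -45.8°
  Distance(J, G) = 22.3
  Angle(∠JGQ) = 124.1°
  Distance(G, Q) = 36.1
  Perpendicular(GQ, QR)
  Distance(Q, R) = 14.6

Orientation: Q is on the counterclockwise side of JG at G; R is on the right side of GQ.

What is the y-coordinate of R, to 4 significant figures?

-24.03

J is at the origin; JG runs at -45.8° with length 22.3, so G = 22.3·(cos -45.8°, sin -45.8°) = (15.55, -15.99). ∠JGQ = 124.1°, so GQ runs at -45.8° + (180° − 124.1°) = 10.10° from the x-axis; with |GQ| = 36.1, Q = G + 36.1·(cos 10.10°, sin 10.10°) = (51.09, -9.656). GQ ⟂ QR; with |QR| = 14.6 on the right of GQ, R = Q + 14.6·(0.1754, -0.9845) = (53.65, -24.03). So R.y = -24.03.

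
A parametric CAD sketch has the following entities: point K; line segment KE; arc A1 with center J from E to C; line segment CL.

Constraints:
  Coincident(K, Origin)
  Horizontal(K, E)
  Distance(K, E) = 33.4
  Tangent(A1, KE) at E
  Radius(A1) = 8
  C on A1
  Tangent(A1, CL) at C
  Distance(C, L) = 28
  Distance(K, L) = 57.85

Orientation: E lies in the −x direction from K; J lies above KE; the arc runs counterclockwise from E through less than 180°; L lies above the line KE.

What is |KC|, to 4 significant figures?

30.76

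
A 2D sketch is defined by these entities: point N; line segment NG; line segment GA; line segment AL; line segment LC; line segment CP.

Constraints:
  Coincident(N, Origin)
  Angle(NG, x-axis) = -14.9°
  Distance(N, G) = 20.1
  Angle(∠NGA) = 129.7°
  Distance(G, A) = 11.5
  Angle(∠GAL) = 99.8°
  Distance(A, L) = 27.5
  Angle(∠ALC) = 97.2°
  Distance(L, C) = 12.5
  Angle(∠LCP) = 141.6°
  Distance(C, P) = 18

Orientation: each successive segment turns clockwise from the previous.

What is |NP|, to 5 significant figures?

8.7261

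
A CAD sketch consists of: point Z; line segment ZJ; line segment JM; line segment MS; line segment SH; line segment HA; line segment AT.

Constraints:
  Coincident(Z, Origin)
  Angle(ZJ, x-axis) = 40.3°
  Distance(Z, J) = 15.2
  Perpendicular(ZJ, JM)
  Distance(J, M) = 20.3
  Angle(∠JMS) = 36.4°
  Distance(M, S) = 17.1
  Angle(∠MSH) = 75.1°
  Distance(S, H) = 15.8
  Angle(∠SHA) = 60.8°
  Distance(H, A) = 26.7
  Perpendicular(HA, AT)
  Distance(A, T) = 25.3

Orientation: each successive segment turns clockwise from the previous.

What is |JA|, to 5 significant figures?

27.222

Z is at the origin; ZJ runs at 40.3° with length 15.2, so J = (11.593, 9.8312). The perpendicularity gives JM at right angles to ZJ, so JM runs at -49.700°; with |JM| = 20.3, M = (24.722, -5.6510). ∠JMS = 36.4° gives MS at 166.70° from the x-axis; with |MS| = 17.1, S = (8.0810, -1.7171). ∠MSH = 75.1° gives SH at 61.800° from the x-axis; with |SH| = 15.8, H = (15.547, 12.207). ∠SHA = 60.8° gives HA at -57.400° from the x-axis; with |HA| = 26.7, A = (29.933, -10.286). Then |JA| = |A − J| = 27.222.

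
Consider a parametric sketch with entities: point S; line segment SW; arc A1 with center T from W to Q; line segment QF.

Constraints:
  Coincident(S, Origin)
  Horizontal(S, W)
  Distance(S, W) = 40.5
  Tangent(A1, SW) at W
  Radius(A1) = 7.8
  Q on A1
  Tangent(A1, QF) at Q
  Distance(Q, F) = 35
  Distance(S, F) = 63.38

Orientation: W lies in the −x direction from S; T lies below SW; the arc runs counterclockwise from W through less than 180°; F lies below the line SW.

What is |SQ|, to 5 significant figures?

48.983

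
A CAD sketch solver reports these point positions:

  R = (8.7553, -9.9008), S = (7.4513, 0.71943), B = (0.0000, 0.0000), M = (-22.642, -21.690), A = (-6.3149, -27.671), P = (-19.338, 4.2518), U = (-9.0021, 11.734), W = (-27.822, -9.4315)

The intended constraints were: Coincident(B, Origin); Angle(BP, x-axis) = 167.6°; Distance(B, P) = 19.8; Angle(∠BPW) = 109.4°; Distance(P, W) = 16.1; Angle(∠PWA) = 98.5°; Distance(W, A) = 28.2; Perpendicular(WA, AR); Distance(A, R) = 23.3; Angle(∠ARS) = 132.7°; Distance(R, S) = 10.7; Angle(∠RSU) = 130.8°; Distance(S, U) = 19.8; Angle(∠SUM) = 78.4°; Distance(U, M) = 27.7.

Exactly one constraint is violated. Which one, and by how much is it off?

Distance(U, M) = 27.7 — off by 8.40.

B = (0.00, 0.00) ✓; BP at 167.6° ✓; |BP| = 19.80 ✓; ∠BPW = 109.4° ✓; |PW| = 16.10 ✓; ∠PWA = 98.50° ✓; |WA| = 28.20 ✓; ∠(WA, AR) = 90.00° ✓; |AR| = 23.30 ✓; ∠ARS = 132.7° ✓; |RS| = 10.70 ✓; ∠RSU = 130.8° ✓; |SU| = 19.80 ✓; ∠SUM = 78.40° ✓; |UM| = 36.10 ✗.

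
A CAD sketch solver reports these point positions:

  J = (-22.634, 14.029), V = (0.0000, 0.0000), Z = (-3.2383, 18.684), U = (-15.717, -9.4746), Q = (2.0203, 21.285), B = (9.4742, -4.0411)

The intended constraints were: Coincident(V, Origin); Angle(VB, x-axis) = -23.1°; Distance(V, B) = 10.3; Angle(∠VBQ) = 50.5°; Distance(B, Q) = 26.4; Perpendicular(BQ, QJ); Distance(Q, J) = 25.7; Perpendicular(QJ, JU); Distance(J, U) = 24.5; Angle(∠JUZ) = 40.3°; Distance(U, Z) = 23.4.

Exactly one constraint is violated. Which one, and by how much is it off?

Distance(U, Z) = 23.4 — off by 7.40.

V = (0.00, 0.00) ✓; VB at -23.10° ✓; |VB| = 10.30 ✓; ∠VBQ = 50.50° ✓; |BQ| = 26.40 ✓; ∠(BQ, QJ) = 90.00° ✓; |QJ| = 25.70 ✓; ∠(QJ, JU) = 90.00° ✓; |JU| = 24.50 ✓; ∠JUZ = 40.30° ✓; |UZ| = 30.80 ✗.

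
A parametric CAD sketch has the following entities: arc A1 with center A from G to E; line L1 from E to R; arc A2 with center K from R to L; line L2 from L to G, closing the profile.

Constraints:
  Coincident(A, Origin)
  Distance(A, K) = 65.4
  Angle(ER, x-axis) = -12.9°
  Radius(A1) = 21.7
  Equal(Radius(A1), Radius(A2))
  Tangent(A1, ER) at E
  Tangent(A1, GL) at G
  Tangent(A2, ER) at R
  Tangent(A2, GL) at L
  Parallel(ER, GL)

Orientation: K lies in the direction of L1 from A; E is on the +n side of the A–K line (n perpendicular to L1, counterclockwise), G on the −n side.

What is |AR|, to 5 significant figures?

68.906

The slot axis is L1's direction at -12.9°, so u = (cos -12.9°, sin -12.9°) = (0.97476, -0.22325) and n = (−sin -12.9°, cos -12.9°) = (0.22325, 0.97476). A is at the origin and K lies 65.4 along u from A, so K = 65.4·u = (63.749, -14.601). Tangency of A1 to both parallel lines with radius 21.7 puts E and G at A ± 21.7·n: E = (4.8445, 21.152), G = (-4.8445, -21.152). Equal radii place R and L the same way about K: R = K + 21.7·n = (68.594, 6.5518), L = K − 21.7·n = (58.905, -35.753). Then |AR| = |R − A| = 68.906.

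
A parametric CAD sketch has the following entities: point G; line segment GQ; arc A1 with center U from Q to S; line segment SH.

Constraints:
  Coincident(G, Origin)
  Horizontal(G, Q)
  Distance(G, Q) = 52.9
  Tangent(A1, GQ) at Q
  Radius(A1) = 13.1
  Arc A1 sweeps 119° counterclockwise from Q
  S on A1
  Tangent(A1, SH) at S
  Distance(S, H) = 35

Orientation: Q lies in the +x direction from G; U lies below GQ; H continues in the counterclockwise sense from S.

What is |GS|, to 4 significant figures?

45.78

G is at the origin; GQ is horizontal with |GQ| = 52.9 and Q on the +x side, so Q = (52.90, 0.000). A1 meets GQ tangentially, so UQ is at right angles to GQ, so U = Q + (0, -13.1) = (52.90, -13.10). On A1, Q sits at bearing 90° from U; a 119° counterclockwise sweep puts S at bearing 209°, so S = U + 13.1·(cos 209°, sin 209°) = (41.44, -19.45). Then |GS| = |S − G| = 45.78.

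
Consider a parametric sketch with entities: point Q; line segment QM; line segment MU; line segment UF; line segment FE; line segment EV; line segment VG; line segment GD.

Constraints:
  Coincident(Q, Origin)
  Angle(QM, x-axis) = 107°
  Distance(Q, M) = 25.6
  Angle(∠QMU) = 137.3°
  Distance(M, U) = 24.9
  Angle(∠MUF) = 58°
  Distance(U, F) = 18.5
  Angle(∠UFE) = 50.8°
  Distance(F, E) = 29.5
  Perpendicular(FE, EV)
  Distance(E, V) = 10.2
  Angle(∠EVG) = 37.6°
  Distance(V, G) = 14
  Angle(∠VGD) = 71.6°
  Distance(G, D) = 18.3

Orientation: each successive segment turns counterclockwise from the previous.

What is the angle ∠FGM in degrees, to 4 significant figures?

83.98°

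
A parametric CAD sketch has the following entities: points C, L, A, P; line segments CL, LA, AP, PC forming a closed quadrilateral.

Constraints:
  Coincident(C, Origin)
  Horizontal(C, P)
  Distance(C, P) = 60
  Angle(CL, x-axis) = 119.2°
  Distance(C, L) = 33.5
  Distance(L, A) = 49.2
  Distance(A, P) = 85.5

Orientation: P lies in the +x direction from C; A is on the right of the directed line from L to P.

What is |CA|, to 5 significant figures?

30.328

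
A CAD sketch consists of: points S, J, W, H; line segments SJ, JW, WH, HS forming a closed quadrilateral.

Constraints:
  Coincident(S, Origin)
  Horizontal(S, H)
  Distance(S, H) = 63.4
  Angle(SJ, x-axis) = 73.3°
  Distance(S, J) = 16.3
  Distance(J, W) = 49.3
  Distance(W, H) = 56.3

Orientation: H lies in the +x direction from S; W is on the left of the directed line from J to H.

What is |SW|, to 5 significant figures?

64.179

S is at the origin; S and H share the same y with |SH| = 63.4 and H in +x, so H = (63.4, 0). SJ runs at 73.3° with |SJ| = 16.3, so J = (4.6840, 15.613). W is determined by |JW| = 49.3 and |WH| = 56.3 together: it lies at the intersection of circle(J, 49.3) and circle(H, 56.3). With |JH| = 60.756, the foot of the radical line on JH is 24.295 from J and the perpendicular offset is √(49.3² − 24.295²) = 42.898. Taking the left-of-JH solution: W = (39.186, 50.827).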